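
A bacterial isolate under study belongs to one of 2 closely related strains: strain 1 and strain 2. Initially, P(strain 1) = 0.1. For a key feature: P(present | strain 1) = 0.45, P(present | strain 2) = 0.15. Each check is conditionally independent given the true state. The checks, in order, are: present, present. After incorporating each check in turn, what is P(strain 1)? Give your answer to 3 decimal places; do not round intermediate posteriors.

0.500

Each posterior becomes the prior for the next update.
After 'present': P(strain 1) = 0.45·0.1000 / (0.45·0.1000 + 0.15·0.9000) ≈ 0.2500
After 'present': P(strain 1) = 0.45·0.2500 / (0.45·0.2500 + 0.15·0.7500) ≈ 0.5000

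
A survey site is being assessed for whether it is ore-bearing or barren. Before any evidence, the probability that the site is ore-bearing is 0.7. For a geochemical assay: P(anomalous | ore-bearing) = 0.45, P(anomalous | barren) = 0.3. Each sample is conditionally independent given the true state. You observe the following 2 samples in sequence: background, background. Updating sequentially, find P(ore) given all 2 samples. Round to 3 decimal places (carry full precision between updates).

0.590

Apply Bayes' rule sequentially, carrying P(ore) forward.
After 'background': P(ore) = 0.55·0.7000 / (0.55·0.7000 + 0.7·0.3000) ≈ 0.6471
After 'background': P(ore) = 0.55·0.6471 / (0.55·0.6471 + 0.7·0.3529) ≈ 0.5902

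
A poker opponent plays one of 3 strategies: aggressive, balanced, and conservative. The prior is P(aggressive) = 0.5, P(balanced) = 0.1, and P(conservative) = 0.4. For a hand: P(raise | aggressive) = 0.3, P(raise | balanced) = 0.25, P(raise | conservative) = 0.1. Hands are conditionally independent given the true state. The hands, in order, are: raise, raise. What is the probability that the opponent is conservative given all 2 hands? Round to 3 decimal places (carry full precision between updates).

0.072

Each posterior becomes the prior for the next update.
After 'raise': normaliser = 0.3·0.5000 + 0.25·0.1000 + 0.1·0.4000; P(aggressive) ≈ 0.6977, P(balanced) ≈ 0.1163, P(conservative) ≈ 0.1860
After 'raise': normaliser = 0.3·0.6977 + 0.25·0.1163 + 0.1·0.1860; P(aggressive) ≈ 0.8145, P(balanced) ≈ 0.1131, P(conservative) ≈ 0.0724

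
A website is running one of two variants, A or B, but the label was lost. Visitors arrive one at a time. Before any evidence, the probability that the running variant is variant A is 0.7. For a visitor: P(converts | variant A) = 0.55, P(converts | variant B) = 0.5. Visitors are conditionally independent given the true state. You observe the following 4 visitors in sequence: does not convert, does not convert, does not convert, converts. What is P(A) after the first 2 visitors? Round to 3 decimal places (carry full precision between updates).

0.654

Each posterior becomes the prior for the next update.
After 'does not convert': P(A) = 0.45·0.7000 / (0.45·0.7000 + 0.5·0.3000) ≈ 0.6774
After 'does not convert': P(A) = 0.45·0.6774 / (0.45·0.6774 + 0.5·0.3226) ≈ 0.6540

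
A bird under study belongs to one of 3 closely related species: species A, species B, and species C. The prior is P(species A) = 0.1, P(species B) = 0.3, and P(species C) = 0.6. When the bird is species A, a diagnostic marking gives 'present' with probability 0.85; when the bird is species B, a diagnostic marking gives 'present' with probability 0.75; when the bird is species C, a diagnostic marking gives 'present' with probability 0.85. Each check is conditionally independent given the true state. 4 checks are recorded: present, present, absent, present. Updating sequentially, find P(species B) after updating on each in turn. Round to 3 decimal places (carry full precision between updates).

After 'present': normaliser = 0.85·0.1000 + 0.75·0.3000 + 0.85·0.6000; P(species A) ≈ 0.1037, P(species B) ≈ 0.2744, P(species C) ≈ 0.6220
After 'present': normaliser = 0.85·0.1037 + 0.75·0.2744 + 0.85·0.6220; P(species A) ≈ 0.1071, P(species B) ≈ 0.2502, P(species C) ≈ 0.6427
After 'absent': normaliser = 0.15·0.1071 + 0.25·0.2502 + 0.15·0.6427; P(species A) ≈ 0.0918, P(species B) ≈ 0.3574, P(species C) ≈ 0.5508
After 'present': normaliser = 0.85·0.0918 + 0.75·0.3574 + 0.85·0.5508; P(species A) ≈ 0.0958, P(species B) ≈ 0.3292, P(species C) ≈ 0.5750

0.329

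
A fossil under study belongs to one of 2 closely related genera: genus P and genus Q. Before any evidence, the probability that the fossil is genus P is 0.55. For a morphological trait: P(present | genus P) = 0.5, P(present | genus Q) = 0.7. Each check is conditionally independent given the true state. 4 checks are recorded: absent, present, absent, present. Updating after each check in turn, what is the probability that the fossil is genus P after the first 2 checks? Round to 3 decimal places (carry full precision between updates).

0.593

Each posterior becomes the prior for the next update.
After 'absent': P(genus P) = 0.5·0.5500 / (0.5·0.5500 + 0.3·0.4500) ≈ 0.6707
After 'present': P(genus P) = 0.5·0.6707 / (0.5·0.6707 + 0.7·0.3293) ≈ 0.5927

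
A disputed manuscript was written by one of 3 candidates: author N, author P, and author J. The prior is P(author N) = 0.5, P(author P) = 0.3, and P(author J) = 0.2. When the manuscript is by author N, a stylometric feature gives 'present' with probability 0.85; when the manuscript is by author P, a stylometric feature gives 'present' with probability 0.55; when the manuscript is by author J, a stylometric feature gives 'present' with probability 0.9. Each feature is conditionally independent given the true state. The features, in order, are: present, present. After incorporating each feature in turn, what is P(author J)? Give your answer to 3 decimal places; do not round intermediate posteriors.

0.264

After 'present': normaliser = 0.85·0.5000 + 0.55·0.3000 + 0.9·0.2000; P(author N) ≈ 0.5519, P(author P) ≈ 0.2143, P(author J) ≈ 0.2338
After 'present': normaliser = 0.85·0.5519 + 0.55·0.2143 + 0.9·0.2338; P(author N) ≈ 0.5884, P(author P) ≈ 0.1478, P(author J) ≈ 0.2638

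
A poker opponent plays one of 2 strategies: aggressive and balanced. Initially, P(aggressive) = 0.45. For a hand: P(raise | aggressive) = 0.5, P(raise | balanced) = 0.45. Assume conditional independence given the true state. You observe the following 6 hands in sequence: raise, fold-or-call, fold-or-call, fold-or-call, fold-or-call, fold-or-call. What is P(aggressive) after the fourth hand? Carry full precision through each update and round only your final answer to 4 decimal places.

0.4058

After 'raise': P(aggressive) = 0.5·0.4500 / (0.5·0.4500 + 0.45·0.5500) ≈ 0.4762
After 'fold-or-call': P(aggressive) = 0.5·0.4762 / (0.5·0.4762 + 0.55·0.5238) ≈ 0.4525
After 'fold-or-call': P(aggressive) = 0.5·0.4525 / (0.5·0.4525 + 0.55·0.5475) ≈ 0.4290
After 'fold-or-call': P(aggressive) = 0.5·0.4290 / (0.5·0.4290 + 0.55·0.5710) ≈ 0.4058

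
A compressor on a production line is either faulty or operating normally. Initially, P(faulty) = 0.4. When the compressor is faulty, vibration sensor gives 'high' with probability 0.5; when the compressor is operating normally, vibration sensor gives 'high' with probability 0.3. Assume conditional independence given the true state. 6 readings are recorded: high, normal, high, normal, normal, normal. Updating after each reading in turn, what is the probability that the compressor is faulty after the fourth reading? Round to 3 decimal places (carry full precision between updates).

0.486

Apply Bayes' rule sequentially, carrying P(faulty) forward.
After 'high': P(faulty) = 0.5·0.4000 / (0.5·0.4000 + 0.3·0.6000) ≈ 0.5263
After 'normal': P(faulty) = 0.5·0.5263 / (0.5·0.5263 + 0.7·0.4737) ≈ 0.4425
After 'high': P(faulty) = 0.5·0.4425 / (0.5·0.4425 + 0.3·0.5575) ≈ 0.5695
After 'normal': P(faulty) = 0.5·0.5695 / (0.5·0.5695 + 0.7·0.4305) ≈ 0.4858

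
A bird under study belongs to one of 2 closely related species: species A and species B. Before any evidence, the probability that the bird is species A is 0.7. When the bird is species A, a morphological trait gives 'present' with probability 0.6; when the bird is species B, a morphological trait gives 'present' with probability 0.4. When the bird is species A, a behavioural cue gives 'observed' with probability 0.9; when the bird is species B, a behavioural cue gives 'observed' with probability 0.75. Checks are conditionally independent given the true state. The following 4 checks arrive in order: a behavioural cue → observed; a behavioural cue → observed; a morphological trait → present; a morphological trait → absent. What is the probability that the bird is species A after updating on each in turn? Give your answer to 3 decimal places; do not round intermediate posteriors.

0.771

After a behavioural cue='observed': P(species A) = 0.9·0.7000 / (0.9·0.7000 + 0.75·0.3000) ≈ 0.7368
After a behavioural cue='observed': P(species A) = 0.9·0.7368 / (0.9·0.7368 + 0.75·0.2632) ≈ 0.7706
After a morphological trait='present': P(species A) = 0.6·0.7706 / (0.6·0.7706 + 0.4·0.2294) ≈ 0.8344
After a morphological trait='absent': P(species A) = 0.4·0.8344 / (0.4·0.8344 + 0.6·0.1656) ≈ 0.7706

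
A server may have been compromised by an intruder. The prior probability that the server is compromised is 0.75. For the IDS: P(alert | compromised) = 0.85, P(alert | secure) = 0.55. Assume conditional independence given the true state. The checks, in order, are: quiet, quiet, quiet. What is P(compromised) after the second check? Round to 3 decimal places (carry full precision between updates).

After 'quiet': P(compromised) = 0.15·0.7500 / (0.15·0.7500 + 0.45·0.2500) ≈ 0.5000
After 'quiet': P(compromised) = 0.15·0.5000 / (0.15·0.5000 + 0.45·0.5000) ≈ 0.2500

0.250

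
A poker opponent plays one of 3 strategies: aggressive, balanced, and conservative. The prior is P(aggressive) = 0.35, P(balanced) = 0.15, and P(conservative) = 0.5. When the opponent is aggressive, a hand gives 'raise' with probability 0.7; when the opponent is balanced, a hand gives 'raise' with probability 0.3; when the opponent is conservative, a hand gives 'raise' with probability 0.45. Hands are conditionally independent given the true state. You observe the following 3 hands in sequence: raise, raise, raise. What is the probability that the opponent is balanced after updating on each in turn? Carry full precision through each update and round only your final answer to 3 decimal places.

0.024

After 'raise': normaliser = 0.7·0.3500 + 0.3·0.1500 + 0.45·0.5000; P(aggressive) ≈ 0.4757, P(balanced) ≈ 0.0874, P(conservative) ≈ 0.4369
After 'raise': normaliser = 0.7·0.4757 + 0.3·0.0874 + 0.45·0.4369; P(aggressive) ≈ 0.5991, P(balanced) ≈ 0.0472, P(conservative) ≈ 0.3537
After 'raise': normaliser = 0.7·0.5991 + 0.3·0.0472 + 0.45·0.3537; P(aggressive) ≈ 0.7076, P(balanced) ≈ 0.0239, P(conservative) ≈ 0.2685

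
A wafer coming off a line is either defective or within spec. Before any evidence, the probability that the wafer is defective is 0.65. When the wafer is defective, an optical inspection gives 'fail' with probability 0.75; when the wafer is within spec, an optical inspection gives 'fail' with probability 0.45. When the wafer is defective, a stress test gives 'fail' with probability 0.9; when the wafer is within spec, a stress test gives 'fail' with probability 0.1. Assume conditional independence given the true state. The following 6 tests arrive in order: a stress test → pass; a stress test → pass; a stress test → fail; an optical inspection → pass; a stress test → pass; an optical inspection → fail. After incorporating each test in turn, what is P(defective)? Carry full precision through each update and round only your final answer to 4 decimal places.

Apply Bayes' rule sequentially, carrying P(defective) forward.
After a stress test='pass': P(defective) = 0.1·0.6500 / (0.1·0.6500 + 0.9·0.3500) ≈ 0.1711
After a stress test='pass': P(defective) = 0.1·0.1711 / (0.1·0.1711 + 0.9·0.8289) ≈ 0.0224
After a stress test='fail': P(defective) = 0.9·0.0224 / (0.9·0.0224 + 0.1·0.9776) ≈ 0.1711
After an optical inspection='pass': P(defective) = 0.25·0.1711 / (0.25·0.1711 + 0.55·0.8289) ≈ 0.0858
After a stress test='pass': P(defective) = 0.1·0.0858 / (0.1·0.0858 + 0.9·0.9142) ≈ 0.0103
After an optical inspection='fail': P(defective) = 0.75·0.0103 / (0.75·0.0103 + 0.45·0.9897) ≈ 0.0171

0.0171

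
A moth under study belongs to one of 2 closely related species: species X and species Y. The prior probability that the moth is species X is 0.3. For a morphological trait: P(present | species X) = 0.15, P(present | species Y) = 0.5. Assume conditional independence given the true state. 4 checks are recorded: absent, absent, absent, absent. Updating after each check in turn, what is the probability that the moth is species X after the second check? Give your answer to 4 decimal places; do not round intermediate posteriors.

0.5533

Each posterior becomes the prior for the next update.
After 'absent': P(species X) = 0.85·0.3000 / (0.85·0.3000 + 0.5·0.7000) ≈ 0.4215
After 'absent': P(species X) = 0.85·0.4215 / (0.85·0.4215 + 0.5·0.5785) ≈ 0.5533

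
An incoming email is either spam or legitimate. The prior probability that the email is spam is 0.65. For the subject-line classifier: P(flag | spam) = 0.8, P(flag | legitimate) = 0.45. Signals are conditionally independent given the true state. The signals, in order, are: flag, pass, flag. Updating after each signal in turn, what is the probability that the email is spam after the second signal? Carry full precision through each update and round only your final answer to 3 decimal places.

After 'flag': P(spam) = 0.8·0.6500 / (0.8·0.6500 + 0.45·0.3500) ≈ 0.7675
After 'pass': P(spam) = 0.2·0.7675 / (0.2·0.7675 + 0.55·0.2325) ≈ 0.5456

0.546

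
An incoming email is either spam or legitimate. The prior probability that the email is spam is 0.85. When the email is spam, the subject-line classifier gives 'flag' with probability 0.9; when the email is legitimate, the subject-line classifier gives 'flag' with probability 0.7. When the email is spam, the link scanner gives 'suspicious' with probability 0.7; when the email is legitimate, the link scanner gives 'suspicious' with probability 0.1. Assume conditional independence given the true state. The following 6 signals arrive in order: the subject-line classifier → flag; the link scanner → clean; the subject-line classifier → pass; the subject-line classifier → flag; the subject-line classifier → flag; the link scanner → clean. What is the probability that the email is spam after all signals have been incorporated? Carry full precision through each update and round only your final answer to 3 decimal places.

After the subject-line classifier='flag': P(spam) = 0.9·0.8500 / (0.9·0.8500 + 0.7·0.1500) ≈ 0.8793
After the link scanner='clean': P(spam) = 0.3·0.8793 / (0.3·0.8793 + 0.9·0.1207) ≈ 0.7083
After the subject-line classifier='pass': P(spam) = 0.1·0.7083 / (0.1·0.7083 + 0.3·0.2917) ≈ 0.4474
After the subject-line classifier='flag': P(spam) = 0.9·0.4474 / (0.9·0.4474 + 0.7·0.5526) ≈ 0.5100
After the subject-line classifier='flag': P(spam) = 0.9·0.5100 / (0.9·0.5100 + 0.7·0.4900) ≈ 0.5723
After the link scanner='clean': P(spam) = 0.3·0.5723 / (0.3·0.5723 + 0.9·0.4277) ≈ 0.3085

0.308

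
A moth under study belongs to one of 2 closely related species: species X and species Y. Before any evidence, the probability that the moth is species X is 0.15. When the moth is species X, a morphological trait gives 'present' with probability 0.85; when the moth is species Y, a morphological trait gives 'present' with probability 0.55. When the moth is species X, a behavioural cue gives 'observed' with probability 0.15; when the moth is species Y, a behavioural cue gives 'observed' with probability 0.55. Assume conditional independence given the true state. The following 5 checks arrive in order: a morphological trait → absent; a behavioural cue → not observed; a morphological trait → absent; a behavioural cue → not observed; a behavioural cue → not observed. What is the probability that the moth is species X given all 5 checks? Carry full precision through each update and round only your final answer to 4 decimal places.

0.1167

After a morphological trait='absent': P(species X) = 0.15·0.1500 / (0.15·0.1500 + 0.45·0.8500) ≈ 0.0556
After a behavioural cue='not observed': P(species X) = 0.85·0.0556 / (0.85·0.0556 + 0.45·0.9444) ≈ 0.1000
After a morphological trait='absent': P(species X) = 0.15·0.1000 / (0.15·0.1000 + 0.45·0.9000) ≈ 0.0357
After a behavioural cue='not observed': P(species X) = 0.85·0.0357 / (0.85·0.0357 + 0.45·0.9643) ≈ 0.0654
After a behavioural cue='not observed': P(species X) = 0.85·0.0654 / (0.85·0.0654 + 0.45·0.9346) ≈ 0.1167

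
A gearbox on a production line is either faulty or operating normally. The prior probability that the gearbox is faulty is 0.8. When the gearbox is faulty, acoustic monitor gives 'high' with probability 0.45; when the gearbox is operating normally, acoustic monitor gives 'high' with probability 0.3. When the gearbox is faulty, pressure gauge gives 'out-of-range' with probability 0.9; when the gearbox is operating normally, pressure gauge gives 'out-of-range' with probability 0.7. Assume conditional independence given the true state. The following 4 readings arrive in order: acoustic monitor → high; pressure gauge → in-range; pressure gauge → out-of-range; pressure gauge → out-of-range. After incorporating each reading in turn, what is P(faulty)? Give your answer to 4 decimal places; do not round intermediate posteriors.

Each posterior becomes the prior for the next update.
After acoustic monitor='high': P(faulty) = 0.45·0.8000 / (0.45·0.8000 + 0.3·0.2000) ≈ 0.8571
After pressure gauge='in-range': P(faulty) = 0.1·0.8571 / (0.1·0.8571 + 0.3·0.1429) ≈ 0.6667
After pressure gauge='out-of-range': P(faulty) = 0.9·0.6667 / (0.9·0.6667 + 0.7·0.3333) ≈ 0.7200
After pressure gauge='out-of-range': P(faulty) = 0.9·0.7200 / (0.9·0.7200 + 0.7·0.2800) ≈ 0.7678

0.7678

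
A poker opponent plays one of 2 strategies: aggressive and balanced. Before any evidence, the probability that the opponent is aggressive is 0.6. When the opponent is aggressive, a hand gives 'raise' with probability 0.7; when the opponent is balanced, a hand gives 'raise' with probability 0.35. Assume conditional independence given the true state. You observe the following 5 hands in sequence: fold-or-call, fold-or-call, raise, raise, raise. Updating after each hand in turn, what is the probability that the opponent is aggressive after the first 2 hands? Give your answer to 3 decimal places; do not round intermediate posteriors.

After 'fold-or-call': P(aggressive) = 0.3·0.6000 / (0.3·0.6000 + 0.65·0.4000) ≈ 0.4091
After 'fold-or-call': P(aggressive) = 0.3·0.4091 / (0.3·0.4091 + 0.65·0.5909) ≈ 0.2422

0.242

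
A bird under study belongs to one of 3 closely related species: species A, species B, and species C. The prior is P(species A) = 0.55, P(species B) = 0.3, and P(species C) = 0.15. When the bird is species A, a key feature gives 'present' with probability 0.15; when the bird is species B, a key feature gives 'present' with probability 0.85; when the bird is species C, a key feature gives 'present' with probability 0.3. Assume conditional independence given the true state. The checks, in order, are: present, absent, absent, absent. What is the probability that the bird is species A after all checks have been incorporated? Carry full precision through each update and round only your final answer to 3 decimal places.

Apply Bayes' rule sequentially, carrying P(species A) forward.
After 'present': normaliser = 0.15·0.5500 + 0.85·0.3000 + 0.3·0.1500; P(species A) ≈ 0.2157, P(species B) ≈ 0.6667, P(species C) ≈ 0.1176
After 'absent': normaliser = 0.85·0.2157 + 0.15·0.6667 + 0.7·0.1176; P(species A) ≈ 0.5013, P(species B) ≈ 0.2735, P(species C) ≈ 0.2252
After 'absent': normaliser = 0.85·0.5013 + 0.15·0.2735 + 0.7·0.2252; P(species A) ≈ 0.6820, P(species B) ≈ 0.0657, P(species C) ≈ 0.2523
After 'absent': normaliser = 0.85·0.6820 + 0.15·0.0657 + 0.7·0.2523; P(species A) ≈ 0.7566, P(species B) ≈ 0.0129, P(species C) ≈ 0.2305

0.757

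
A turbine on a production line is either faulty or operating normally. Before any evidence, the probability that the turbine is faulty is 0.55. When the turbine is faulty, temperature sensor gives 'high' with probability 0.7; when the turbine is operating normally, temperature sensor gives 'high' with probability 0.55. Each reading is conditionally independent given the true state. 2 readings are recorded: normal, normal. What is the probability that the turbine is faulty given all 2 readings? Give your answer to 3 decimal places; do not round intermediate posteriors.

0.352

After 'normal': P(faulty) = 0.3·0.5500 / (0.3·0.5500 + 0.45·0.4500) ≈ 0.4490
After 'normal': P(faulty) = 0.3·0.4490 / (0.3·0.4490 + 0.45·0.5510) ≈ 0.3520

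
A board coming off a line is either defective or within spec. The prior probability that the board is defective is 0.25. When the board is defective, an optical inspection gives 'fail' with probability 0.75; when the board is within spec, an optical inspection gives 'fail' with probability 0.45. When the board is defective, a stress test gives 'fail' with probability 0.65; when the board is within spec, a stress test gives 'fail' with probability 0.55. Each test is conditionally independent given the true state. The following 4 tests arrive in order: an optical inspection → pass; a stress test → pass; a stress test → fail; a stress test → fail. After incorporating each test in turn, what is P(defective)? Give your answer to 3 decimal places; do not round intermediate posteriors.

0.141

After an optical inspection='pass': P(defective) = 0.25·0.2500 / (0.25·0.2500 + 0.55·0.7500) ≈ 0.1316
After a stress test='pass': P(defective) = 0.35·0.1316 / (0.35·0.1316 + 0.45·0.8684) ≈ 0.1054
After a stress test='fail': P(defective) = 0.65·0.1054 / (0.65·0.1054 + 0.55·0.8946) ≈ 0.1222
After a stress test='fail': P(defective) = 0.65·0.1222 / (0.65·0.1222 + 0.55·0.8778) ≈ 0.1413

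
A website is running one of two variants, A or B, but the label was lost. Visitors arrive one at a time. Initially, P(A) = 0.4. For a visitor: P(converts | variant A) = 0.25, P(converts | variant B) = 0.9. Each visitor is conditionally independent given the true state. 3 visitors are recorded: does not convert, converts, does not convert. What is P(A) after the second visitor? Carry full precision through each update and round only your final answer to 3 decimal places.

After 'does not convert': P(A) = 0.75·0.4000 / (0.75·0.4000 + 0.1·0.6000) ≈ 0.8333
After 'converts': P(A) = 0.25·0.8333 / (0.25·0.8333 + 0.9·0.1667) ≈ 0.5814

0.581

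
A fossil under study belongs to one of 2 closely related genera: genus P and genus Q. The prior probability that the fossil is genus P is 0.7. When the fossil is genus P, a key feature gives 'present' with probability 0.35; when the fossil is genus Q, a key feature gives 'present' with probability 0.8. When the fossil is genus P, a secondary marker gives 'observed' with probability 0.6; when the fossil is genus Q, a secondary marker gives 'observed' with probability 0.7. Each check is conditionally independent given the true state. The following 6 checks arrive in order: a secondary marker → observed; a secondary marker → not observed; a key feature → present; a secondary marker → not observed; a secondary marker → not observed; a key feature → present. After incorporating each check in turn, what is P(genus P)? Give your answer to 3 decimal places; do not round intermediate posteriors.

After a secondary marker='observed': P(genus P) = 0.6·0.7000 / (0.6·0.7000 + 0.7·0.3000) ≈ 0.6667
After a secondary marker='not observed': P(genus P) = 0.4·0.6667 / (0.4·0.6667 + 0.3·0.3333) ≈ 0.7273
After a key feature='present': P(genus P) = 0.35·0.7273 / (0.35·0.7273 + 0.8·0.2727) ≈ 0.5385
After a secondary marker='not observed': P(genus P) = 0.4·0.5385 / (0.4·0.5385 + 0.3·0.4615) ≈ 0.6087
After a secondary marker='not observed': P(genus P) = 0.4·0.6087 / (0.4·0.6087 + 0.3·0.3913) ≈ 0.6747
After a key feature='present': P(genus P) = 0.35·0.6747 / (0.35·0.6747 + 0.8·0.3253) ≈ 0.4757

0.476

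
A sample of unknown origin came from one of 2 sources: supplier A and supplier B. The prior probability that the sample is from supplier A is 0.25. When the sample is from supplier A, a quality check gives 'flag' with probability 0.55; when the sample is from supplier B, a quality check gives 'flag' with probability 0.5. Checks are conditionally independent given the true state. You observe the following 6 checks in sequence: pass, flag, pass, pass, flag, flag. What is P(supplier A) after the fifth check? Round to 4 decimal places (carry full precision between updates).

After 'pass': P(supplier A) = 0.45·0.2500 / (0.45·0.2500 + 0.5·0.7500) ≈ 0.2308
After 'flag': P(supplier A) = 0.55·0.2308 / (0.55·0.2308 + 0.5·0.7692) ≈ 0.2481
After 'pass': P(supplier A) = 0.45·0.2481 / (0.45·0.2481 + 0.5·0.7519) ≈ 0.2290
After 'pass': P(supplier A) = 0.45·0.2290 / (0.45·0.2290 + 0.5·0.7710) ≈ 0.2109
After 'flag': P(supplier A) = 0.55·0.2109 / (0.55·0.2109 + 0.5·0.7891) ≈ 0.2272

0.2272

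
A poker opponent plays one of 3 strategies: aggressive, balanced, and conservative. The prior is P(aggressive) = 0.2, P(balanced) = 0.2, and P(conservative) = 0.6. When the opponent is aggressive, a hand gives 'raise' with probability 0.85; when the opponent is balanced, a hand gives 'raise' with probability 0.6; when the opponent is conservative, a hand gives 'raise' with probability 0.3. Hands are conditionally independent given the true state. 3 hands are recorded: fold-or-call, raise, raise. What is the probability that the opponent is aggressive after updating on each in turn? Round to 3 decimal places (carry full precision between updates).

After 'fold-or-call': normaliser = 0.15·0.2000 + 0.4·0.2000 + 0.7·0.6000; P(aggressive) ≈ 0.0566, P(balanced) ≈ 0.1509, P(conservative) ≈ 0.7925
After 'raise': normaliser = 0.85·0.0566 + 0.6·0.1509 + 0.3·0.7925; P(aggressive) ≈ 0.1278, P(balanced) ≈ 0.2406, P(conservative) ≈ 0.6316
After 'raise': normaliser = 0.85·0.1278 + 0.6·0.2406 + 0.3·0.6316; P(aggressive) ≈ 0.2455, P(balanced) ≈ 0.3263, P(conservative) ≈ 0.4282

0.246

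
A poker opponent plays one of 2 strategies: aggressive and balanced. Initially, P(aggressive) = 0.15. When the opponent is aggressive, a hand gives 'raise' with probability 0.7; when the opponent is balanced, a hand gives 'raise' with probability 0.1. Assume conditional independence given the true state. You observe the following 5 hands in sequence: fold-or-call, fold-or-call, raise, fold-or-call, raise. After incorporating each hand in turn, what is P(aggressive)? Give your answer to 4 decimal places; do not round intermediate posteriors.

After 'fold-or-call': P(aggressive) = 0.3·0.1500 / (0.3·0.1500 + 0.9·0.8500) ≈ 0.0556
After 'fold-or-call': P(aggressive) = 0.3·0.0556 / (0.3·0.0556 + 0.9·0.9444) ≈ 0.0192
After 'raise': P(aggressive) = 0.7·0.0192 / (0.7·0.0192 + 0.1·0.9808) ≈ 0.1207
After 'fold-or-call': P(aggressive) = 0.3·0.1207 / (0.3·0.1207 + 0.9·0.8793) ≈ 0.0437
After 'raise': P(aggressive) = 0.7·0.0437 / (0.7·0.0437 + 0.1·0.9563) ≈ 0.2426

0.2426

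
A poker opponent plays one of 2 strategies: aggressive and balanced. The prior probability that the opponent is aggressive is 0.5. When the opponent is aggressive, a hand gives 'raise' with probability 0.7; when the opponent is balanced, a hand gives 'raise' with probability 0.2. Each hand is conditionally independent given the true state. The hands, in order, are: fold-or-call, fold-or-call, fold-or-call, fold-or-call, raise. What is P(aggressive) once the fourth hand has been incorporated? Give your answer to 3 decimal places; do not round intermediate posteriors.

Each posterior becomes the prior for the next update.
After 'fold-or-call': P(aggressive) = 0.3·0.5000 / (0.3·0.5000 + 0.8·0.5000) ≈ 0.2727
After 'fold-or-call': P(aggressive) = 0.3·0.2727 / (0.3·0.2727 + 0.8·0.7273) ≈ 0.1233
After 'fold-or-call': P(aggressive) = 0.3·0.1233 / (0.3·0.1233 + 0.8·0.8767) ≈ 0.0501
After 'fold-or-call': P(aggressive) = 0.3·0.0501 / (0.3·0.0501 + 0.8·0.9499) ≈ 0.0194

0.019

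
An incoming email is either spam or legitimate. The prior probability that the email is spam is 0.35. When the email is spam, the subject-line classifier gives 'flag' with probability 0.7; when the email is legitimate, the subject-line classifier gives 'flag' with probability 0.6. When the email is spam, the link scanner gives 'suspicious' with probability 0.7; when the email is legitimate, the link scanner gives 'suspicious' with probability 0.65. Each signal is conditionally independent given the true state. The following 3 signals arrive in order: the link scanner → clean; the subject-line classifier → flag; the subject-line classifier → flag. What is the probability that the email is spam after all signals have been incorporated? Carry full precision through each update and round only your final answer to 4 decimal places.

0.3858

Each posterior becomes the prior for the next update.
After the link scanner='clean': P(spam) = 0.3·0.3500 / (0.3·0.3500 + 0.35·0.6500) ≈ 0.3158
After the subject-line classifier='flag': P(spam) = 0.7·0.3158 / (0.7·0.3158 + 0.6·0.6842) ≈ 0.3500
After the subject-line classifier='flag': P(spam) = 0.7·0.3500 / (0.7·0.3500 + 0.6·0.6500) ≈ 0.3858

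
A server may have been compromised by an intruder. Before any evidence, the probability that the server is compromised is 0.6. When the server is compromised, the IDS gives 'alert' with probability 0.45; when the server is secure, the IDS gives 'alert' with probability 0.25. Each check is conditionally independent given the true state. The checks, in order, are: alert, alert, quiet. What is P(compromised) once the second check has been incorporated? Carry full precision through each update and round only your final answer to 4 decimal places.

After 'alert': P(compromised) = 0.45·0.6000 / (0.45·0.6000 + 0.25·0.4000) ≈ 0.7297
After 'alert': P(compromised) = 0.45·0.7297 / (0.45·0.7297 + 0.25·0.2703) ≈ 0.8294

0.8294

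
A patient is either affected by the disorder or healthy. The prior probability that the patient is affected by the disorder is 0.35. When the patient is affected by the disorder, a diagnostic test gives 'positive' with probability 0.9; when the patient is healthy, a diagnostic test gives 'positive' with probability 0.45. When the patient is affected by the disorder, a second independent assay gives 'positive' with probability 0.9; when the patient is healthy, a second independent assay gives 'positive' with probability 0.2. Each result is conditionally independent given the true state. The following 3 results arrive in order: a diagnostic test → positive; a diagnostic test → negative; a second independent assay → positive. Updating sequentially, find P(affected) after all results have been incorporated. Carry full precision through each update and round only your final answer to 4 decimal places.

After a diagnostic test='positive': P(affected) = 0.9·0.3500 / (0.9·0.3500 + 0.45·0.6500) ≈ 0.5185
After a diagnostic test='negative': P(affected) = 0.1·0.5185 / (0.1·0.5185 + 0.55·0.4815) ≈ 0.1637
After a second independent assay='positive': P(affected) = 0.9·0.1637 / (0.9·0.1637 + 0.2·0.8363) ≈ 0.4684

0.4684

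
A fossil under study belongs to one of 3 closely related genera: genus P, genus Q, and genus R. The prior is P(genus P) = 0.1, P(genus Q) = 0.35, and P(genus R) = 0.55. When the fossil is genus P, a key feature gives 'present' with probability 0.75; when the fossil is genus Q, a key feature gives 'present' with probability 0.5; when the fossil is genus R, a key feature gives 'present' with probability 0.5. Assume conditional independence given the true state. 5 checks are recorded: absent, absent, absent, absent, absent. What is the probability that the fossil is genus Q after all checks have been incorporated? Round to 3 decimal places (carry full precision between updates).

After 'absent': normaliser = 0.25·0.1000 + 0.5·0.3500 + 0.5·0.5500; P(genus P) ≈ 0.0526, P(genus Q) ≈ 0.3684, P(genus R) ≈ 0.5789
After 'absent': normaliser = 0.25·0.0526 + 0.5·0.3684 + 0.5·0.5789; P(genus P) ≈ 0.0270, P(genus Q) ≈ 0.3784, P(genus R) ≈ 0.5946
After 'absent': normaliser = 0.25·0.0270 + 0.5·0.3784 + 0.5·0.5946; P(genus P) ≈ 0.0137, P(genus Q) ≈ 0.3836, P(genus R) ≈ 0.6027
After 'absent': normaliser = 0.25·0.0137 + 0.5·0.3836 + 0.5·0.6027; P(genus P) ≈ 0.0069, P(genus Q) ≈ 0.3862, P(genus R) ≈ 0.6069
After 'absent': normaliser = 0.25·0.0069 + 0.5·0.3862 + 0.5·0.6069; P(genus P) ≈ 0.0035, P(genus Q) ≈ 0.3875, P(genus R) ≈ 0.6090

0.388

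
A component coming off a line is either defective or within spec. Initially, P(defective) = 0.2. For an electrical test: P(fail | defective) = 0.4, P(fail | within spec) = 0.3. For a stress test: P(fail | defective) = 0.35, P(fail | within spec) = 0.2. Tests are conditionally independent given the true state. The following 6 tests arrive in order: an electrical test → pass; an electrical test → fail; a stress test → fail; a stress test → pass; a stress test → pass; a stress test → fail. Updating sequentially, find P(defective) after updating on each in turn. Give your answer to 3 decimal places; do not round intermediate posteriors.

0.366

After an electrical test='pass': P(defective) = 0.6·0.2000 / (0.6·0.2000 + 0.7·0.8000) ≈ 0.1765
After an electrical test='fail': P(defective) = 0.4·0.1765 / (0.4·0.1765 + 0.3·0.8235) ≈ 0.2222
After a stress test='fail': P(defective) = 0.35·0.2222 / (0.35·0.2222 + 0.2·0.7778) ≈ 0.3333
After a stress test='pass': P(defective) = 0.65·0.3333 / (0.65·0.3333 + 0.8·0.6667) ≈ 0.2889
After a stress test='pass': P(defective) = 0.65·0.2889 / (0.65·0.2889 + 0.8·0.7111) ≈ 0.2482
After a stress test='fail': P(defective) = 0.35·0.2482 / (0.35·0.2482 + 0.2·0.7518) ≈ 0.3661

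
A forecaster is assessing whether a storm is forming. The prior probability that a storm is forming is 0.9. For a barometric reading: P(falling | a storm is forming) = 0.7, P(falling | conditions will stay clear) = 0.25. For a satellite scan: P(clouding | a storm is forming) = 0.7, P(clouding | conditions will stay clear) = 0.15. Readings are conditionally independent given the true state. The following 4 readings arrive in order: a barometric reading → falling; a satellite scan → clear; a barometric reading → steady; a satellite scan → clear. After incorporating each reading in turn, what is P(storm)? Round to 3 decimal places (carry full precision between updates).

0.557

After a barometric reading='falling': P(storm) = 0.7·0.9000 / (0.7·0.9000 + 0.25·0.1000) ≈ 0.9618
After a satellite scan='clear': P(storm) = 0.3·0.9618 / (0.3·0.9618 + 0.85·0.0382) ≈ 0.8989
After a barometric reading='steady': P(storm) = 0.3·0.8989 / (0.3·0.8989 + 0.75·0.1011) ≈ 0.7806
After a satellite scan='clear': P(storm) = 0.3·0.7806 / (0.3·0.7806 + 0.85·0.2194) ≈ 0.5567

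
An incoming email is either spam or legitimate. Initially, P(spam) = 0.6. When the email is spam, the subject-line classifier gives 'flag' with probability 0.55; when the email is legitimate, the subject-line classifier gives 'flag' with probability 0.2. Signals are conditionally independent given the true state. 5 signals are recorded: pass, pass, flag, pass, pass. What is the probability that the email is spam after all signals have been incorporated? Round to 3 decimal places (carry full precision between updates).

After 'pass': P(spam) = 0.45·0.6000 / (0.45·0.6000 + 0.8·0.4000) ≈ 0.4576
After 'pass': P(spam) = 0.45·0.4576 / (0.45·0.4576 + 0.8·0.5424) ≈ 0.3219
After 'flag': P(spam) = 0.55·0.3219 / (0.55·0.3219 + 0.2·0.6781) ≈ 0.5662
After 'pass': P(spam) = 0.45·0.5662 / (0.45·0.5662 + 0.8·0.4338) ≈ 0.4234
After 'pass': P(spam) = 0.45·0.4234 / (0.45·0.4234 + 0.8·0.5766) ≈ 0.2923

0.292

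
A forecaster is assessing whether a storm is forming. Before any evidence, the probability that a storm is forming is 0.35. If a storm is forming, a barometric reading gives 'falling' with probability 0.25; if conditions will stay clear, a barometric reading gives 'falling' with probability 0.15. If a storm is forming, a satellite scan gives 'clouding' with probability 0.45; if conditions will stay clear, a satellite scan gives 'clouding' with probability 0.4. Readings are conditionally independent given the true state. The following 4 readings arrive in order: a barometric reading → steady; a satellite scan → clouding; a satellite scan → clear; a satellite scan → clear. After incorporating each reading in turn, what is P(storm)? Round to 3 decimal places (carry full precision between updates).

0.310

After a barometric reading='steady': P(storm) = 0.75·0.3500 / (0.75·0.3500 + 0.85·0.6500) ≈ 0.3221
After a satellite scan='clouding': P(storm) = 0.45·0.3221 / (0.45·0.3221 + 0.4·0.6779) ≈ 0.3483
After a satellite scan='clear': P(storm) = 0.55·0.3483 / (0.55·0.3483 + 0.6·0.6517) ≈ 0.3288
After a satellite scan='clear': P(storm) = 0.55·0.3288 / (0.55·0.3288 + 0.6·0.6712) ≈ 0.3099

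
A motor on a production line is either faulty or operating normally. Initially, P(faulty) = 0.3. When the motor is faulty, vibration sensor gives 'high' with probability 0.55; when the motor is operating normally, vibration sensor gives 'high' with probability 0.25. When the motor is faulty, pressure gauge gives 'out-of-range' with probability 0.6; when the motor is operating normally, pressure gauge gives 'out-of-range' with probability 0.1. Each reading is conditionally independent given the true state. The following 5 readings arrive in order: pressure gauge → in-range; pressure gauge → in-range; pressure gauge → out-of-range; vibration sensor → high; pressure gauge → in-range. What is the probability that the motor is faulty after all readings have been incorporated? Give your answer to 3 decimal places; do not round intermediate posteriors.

0.332

After pressure gauge='in-range': P(faulty) = 0.4·0.3000 / (0.4·0.3000 + 0.9·0.7000) ≈ 0.1600
After pressure gauge='in-range': P(faulty) = 0.4·0.1600 / (0.4·0.1600 + 0.9·0.8400) ≈ 0.0780
After pressure gauge='out-of-range': P(faulty) = 0.6·0.0780 / (0.6·0.0780 + 0.1·0.9220) ≈ 0.3368
After vibration sensor='high': P(faulty) = 0.55·0.3368 / (0.55·0.3368 + 0.25·0.6632) ≈ 0.5277
After pressure gauge='in-range': P(faulty) = 0.4·0.5277 / (0.4·0.5277 + 0.9·0.4723) ≈ 0.3318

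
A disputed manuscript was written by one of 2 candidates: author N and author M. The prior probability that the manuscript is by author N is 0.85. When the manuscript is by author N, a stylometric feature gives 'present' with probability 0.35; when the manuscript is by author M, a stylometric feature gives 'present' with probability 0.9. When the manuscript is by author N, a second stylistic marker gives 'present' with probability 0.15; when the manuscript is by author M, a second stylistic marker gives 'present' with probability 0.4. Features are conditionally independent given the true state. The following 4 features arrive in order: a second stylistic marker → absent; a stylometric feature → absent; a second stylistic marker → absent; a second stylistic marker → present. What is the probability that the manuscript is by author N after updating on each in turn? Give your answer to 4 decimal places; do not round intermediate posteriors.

After a second stylistic marker='absent': P(author N) = 0.85·0.8500 / (0.85·0.8500 + 0.6·0.1500) ≈ 0.8892
After a stylometric feature='absent': P(author N) = 0.65·0.8892 / (0.65·0.8892 + 0.1·0.1108) ≈ 0.9812
After a second stylistic marker='absent': P(author N) = 0.85·0.9812 / (0.85·0.9812 + 0.6·0.0188) ≈ 0.9867
After a second stylistic marker='present': P(author N) = 0.15·0.9867 / (0.15·0.9867 + 0.4·0.0133) ≈ 0.9652

0.9652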